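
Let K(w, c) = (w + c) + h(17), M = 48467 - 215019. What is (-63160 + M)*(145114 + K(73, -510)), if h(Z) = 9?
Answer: -33236110432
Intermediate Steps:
M = -166552
K(w, c) = 9 + c + w (K(w, c) = (w + c) + 9 = (c + w) + 9 = 9 + c + w)
(-63160 + M)*(145114 + K(73, -510)) = (-63160 - 166552)*(145114 + (9 - 510 + 73)) = -229712*(145114 - 428) = -229712*144686 = -33236110432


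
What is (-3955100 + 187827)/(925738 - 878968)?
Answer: -3767273/46770 ≈ -80.549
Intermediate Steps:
(-3955100 + 187827)/(925738 - 878968) = -3767273/46770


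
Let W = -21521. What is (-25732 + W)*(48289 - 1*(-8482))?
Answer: -2682600063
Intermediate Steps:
(-25732 + W)*(48289 - 1*(-8482)) = (-25732 - 21521)*(48289 - 1*(-8482)) = -47253*(48289 + 8482) = -47253*56771 = -2682600063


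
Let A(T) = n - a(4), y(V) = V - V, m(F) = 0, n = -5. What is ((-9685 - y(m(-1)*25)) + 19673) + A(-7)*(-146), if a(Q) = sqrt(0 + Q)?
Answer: 11010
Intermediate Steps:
a(Q) = sqrt(Q)
y(V) = 0
A(T) = -7 (A(T) = -5 - sqrt(4) = -5 - 1*2 = -5 - 2 = -7)
((-9685 - y(m(-1)*25)) + 19673) + A(-7)*(-146) = ((-9685 - 1*0) + 19673) - 7*(-146) = ((-9685 + 0) + 19673) + 1022 = (-9685 + 19673) + 1022 = 9988 + 1022 = 11010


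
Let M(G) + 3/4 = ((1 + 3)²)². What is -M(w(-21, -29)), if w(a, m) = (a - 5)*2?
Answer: -1021/4 ≈ -255.25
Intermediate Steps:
w(a, m) = -10 + 2*a (w(a, m) = (-5 + a)*2 = -10 + 2*a)
M(G) = 1021/4 (M(G) = -¾ + ((1 + 3)²)² = -¾ + (4²)² = -¾ + 16² = -¾ + 256 = 1021/4)
-M(w(-21, -29)) = -1*1021/4 = -1021/4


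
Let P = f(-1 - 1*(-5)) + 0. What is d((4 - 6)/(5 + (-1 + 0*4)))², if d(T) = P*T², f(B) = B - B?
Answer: 0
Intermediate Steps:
f(B) = 0
P = 0 (P = 0 + 0 = 0)
d(T) = 0 (d(T) = 0*T² = 0)
d((4 - 6)/(5 + (-1 + 0*4)))² = 0² = 0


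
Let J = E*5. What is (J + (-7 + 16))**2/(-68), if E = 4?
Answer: -841/68 ≈ -12.368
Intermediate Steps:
J = 20 (J = 4*5 = 20)
(J + (-7 + 16))**2/(-68) = (20 + (-7 + 16))**2/(-68) = (20 + 9)**2*(-1/68) = 29**2*(-1/68) = 841*(-1/68) = -841/68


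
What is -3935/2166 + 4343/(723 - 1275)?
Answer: -643281/66424 ≈ -9.6845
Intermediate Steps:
-3935/2166 + 4343/(723 - 1275) = -3935*1/2166 + 4343/(-552) = -3935/2166 + 4343*(-1/552) = -3935/2166 - 4343/552 = -643281/66424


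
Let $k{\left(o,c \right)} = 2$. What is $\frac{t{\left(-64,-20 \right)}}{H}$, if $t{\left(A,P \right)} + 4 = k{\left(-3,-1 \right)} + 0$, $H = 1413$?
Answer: $- \frac{2}{1413} \approx -0.0014154$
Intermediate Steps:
$t{\left(A,P \right)} = -2$ ($t{\left(A,P \right)} = -4 + \left(2 + 0\right) = -4 + 2 = -2$)
$\frac{t{\left(-64,-20 \right)}}{H} = - \frac{2}{1413}$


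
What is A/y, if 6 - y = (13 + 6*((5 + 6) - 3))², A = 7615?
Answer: -1523/743 ≈ -2.0498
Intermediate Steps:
y = -3715 (y = 6 - (13 + 6*((5 + 6) - 3))² = 6 - (13 + 6*(11 - 3))² = 6 - (13 + 6*8)² = 6 - (13 + 48)² = 6 - 1*61² = 6 - 1*3721 = 6 - 3721 = -3715)
A/y = 7615/(-3715) = 7615*(-1/3715) = -1523/743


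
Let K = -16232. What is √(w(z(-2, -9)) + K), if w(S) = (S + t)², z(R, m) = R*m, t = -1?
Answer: I*√15943 ≈ 126.27*I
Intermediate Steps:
w(S) = (-1 + S)² (w(S) = (S - 1)² = (-1 + S)²)
√(w(z(-2, -9)) + K) = √((-1 - 2*(-9))² - 16232) = √((-1 + 18)² - 16232) = √(17² - 16232) = √(289 - 16232) = √(-15943) = I*√15943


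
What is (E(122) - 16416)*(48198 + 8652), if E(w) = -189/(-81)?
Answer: -933116950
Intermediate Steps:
E(w) = 7/3 (E(w) = -189*(-1/81) = 7/3)
(E(122) - 16416)*(48198 + 8652) = (7/3 - 16416)*(48198 + 8652) = -49241/3*56850 = -933116950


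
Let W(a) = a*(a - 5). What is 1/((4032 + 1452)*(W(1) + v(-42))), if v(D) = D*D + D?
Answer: 1/9421512 ≈ 1.0614e-7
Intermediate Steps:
v(D) = D + D² (v(D) = D² + D = D + D²)
W(a) = a*(-5 + a)
1/((4032 + 1452)*(W(1) + v(-42))) = 1/((4032 + 1452)*(1*(-5 + 1) - 42*(1 - 42))) = 1/(5484*(1*(-4) - 42*(-41))) = 1/(5484*(-4 + 1722)) = 1/(5484*1718) = 1/9421512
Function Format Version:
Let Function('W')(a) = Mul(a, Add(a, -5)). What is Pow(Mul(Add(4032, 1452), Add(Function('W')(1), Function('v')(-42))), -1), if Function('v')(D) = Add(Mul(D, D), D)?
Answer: Rational(1, 9421512) ≈ 1.0614e-7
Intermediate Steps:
Function('v')(D) = Add(D, Pow(D, 2)) (Function('v')(D) = Add(Pow(D, 2), D) = Add(D, Pow(D, 2)))
Function('W')(a) = Mul(a, Add(-5, a))
Pow(Mul(Add(4032, 1452), Add(Function('W')(1), Function('v')(-42))), -1) = Pow(Mul(Add(4032, 1452), Add(Mul(1, Add(-5, 1)), Mul(-42, Add(1, -42)))), -1) = Pow(Mul(5484, Add(Mul(1, -4), Mul(-42, -41))), -1) = Pow(Mul(5484, Add(-4, 1722)), -1) = Pow(Mul(5484, 1718), -1) = Pow(9421512, -1) = Rational(1, 9421512)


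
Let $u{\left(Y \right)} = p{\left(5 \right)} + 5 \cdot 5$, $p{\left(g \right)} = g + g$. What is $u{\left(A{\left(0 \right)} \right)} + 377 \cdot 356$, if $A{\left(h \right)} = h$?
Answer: $134247$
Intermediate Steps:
$p{\left(g \right)} = 2 g$
$u{\left(Y \right)} = 35$ ($u{\left(Y \right)} = 2 \cdot 5 + 5 \cdot 5 = 10 + 25 = 35$)
$u{\left(A{\left(0 \right)} \right)} + 377 \cdot 356 = 35 + 377 \cdot 356 = 35 + 134212 = 134247$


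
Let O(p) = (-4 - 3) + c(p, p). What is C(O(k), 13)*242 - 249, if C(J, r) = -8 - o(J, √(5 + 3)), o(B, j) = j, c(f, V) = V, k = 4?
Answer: -2185 - 484*√2 ≈ -2869.5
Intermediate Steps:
O(p) = -7 + p (O(p) = (-4 - 3) + p = -7 + p)
C(J, r) = -8 - 2*√2 (C(J, r) = -8 - √(5 + 3) = -8 - √8 = -8 - 2*√2)
C(O(k), 13)*242 - 249 = (-8 - 2*√2)*242 - 249 = (-1936 - 484*√2) - 249 = -2185 - 484*√2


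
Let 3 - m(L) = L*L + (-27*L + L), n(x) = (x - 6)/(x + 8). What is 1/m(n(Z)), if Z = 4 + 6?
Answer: 81/707 ≈ 0.11457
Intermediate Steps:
Z = 10
n(x) = (-6 + x)/(8 + x)
m(L) = 3 - L² + 26*L (m(L) = 3 - (L*L + (-27*L + L)) = 3 - (L² - 26*L) = 3 + (-L² + 26*L) = 3 - L² + 26*L)
1/m(n(Z)) = 1/(3 - ((-6 + 10)/(8 + 10))² + 26*((-6 + 10)/(8 + 10))) = 1/(3 - (4/18)² + 26*(4/18)) = 1/(3 - ((1/18)*4)² + 26*((1/18)*4)) = 1/(3 - (2/9)² + 26*(2/9)) = 1/(3 - 1*4/81 + 52/9) = 1/(3 - 4/81 + 52/9) = 1/(707/81) = 81/707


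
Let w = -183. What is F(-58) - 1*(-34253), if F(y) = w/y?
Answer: 1986857/58 ≈ 34256.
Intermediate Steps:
F(y) = -183/y
F(-58) - 1*(-34253) = -183/(-58) - 1*(-34253) = -183*(-1/58) + 34253 = 183/58 + 34253 = 1986857/58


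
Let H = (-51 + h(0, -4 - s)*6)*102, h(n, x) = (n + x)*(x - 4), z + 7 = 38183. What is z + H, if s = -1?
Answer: 45826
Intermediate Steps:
z = 38176 (z = -7 + 38183 = 38176)
h(n, x) = (-4 + x)*(n + x) (h(n, x) = (n + x)*(-4 + x) = (-4 + x)*(n + x))
H = 7650 (H = (-51 + ((-4 - 1*(-1))**2 - 4*0 - 4*(-4 - 1*(-1)) + 0*(-4 - 1*(-1)))*6)*102 = (-51 + ((-4 + 1)**2 + 0 - 4*(-4 + 1) + 0*(-4 + 1))*6)*102 = (-51 + ((-3)**2 + 0 - 4*(-3) + 0*(-3))*6)*102 = (-51 + (9 + 0 + 12 + 0)*6)*102 = (-51 + 21*6)*102 = (-51 + 126)*102 = 75*102 = 7650)
z + H = 38176 + 7650 = 45826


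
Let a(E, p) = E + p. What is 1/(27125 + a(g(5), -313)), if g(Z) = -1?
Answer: 1/26811 ≈ 3.7298e-5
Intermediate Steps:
1/(27125 + a(g(5), -313)) = 1/(27125 + (-1 - 313)) = 1/(27125 - 314) = 1/26811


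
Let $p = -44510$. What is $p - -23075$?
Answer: $-21435$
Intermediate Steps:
$p - -23075 = -44510 - -23075 = -44510 + 23075 = -21435$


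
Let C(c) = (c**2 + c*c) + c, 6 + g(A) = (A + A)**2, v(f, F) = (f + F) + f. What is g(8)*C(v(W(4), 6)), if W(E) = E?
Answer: 101500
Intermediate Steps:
v(f, F) = F + 2*f (v(f, F) = (F + f) + f = F + 2*f)
g(A) = -6 + 4*A**2 (g(A) = -6 + (A + A)**2 = -6 + (2*A)**2 = -6 + 4*A**2)
C(c) = c + 2*c**2 (C(c) = (c**2 + c**2) + c = 2*c**2 + c = c + 2*c**2)
g(8)*C(v(W(4), 6)) = (-6 + 4*8**2)*((6 + 2*4)*(1 + 2*(6 + 2*4))) = (-6 + 4*64)*((6 + 8)*(1 + 2*(6 + 8))) = (-6 + 256)*(14*(1 + 2*14)) = 250*(14*(1 + 28)) = 250*(14*29) = 250*406 = 101500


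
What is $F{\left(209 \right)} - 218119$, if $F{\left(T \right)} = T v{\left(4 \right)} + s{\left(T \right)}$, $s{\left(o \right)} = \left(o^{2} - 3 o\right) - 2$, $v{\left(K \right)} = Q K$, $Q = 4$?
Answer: $-171723$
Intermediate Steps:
$v{\left(K \right)} = 4 K$
$s{\left(o \right)} = -2 + o^{2} - 3 o$
$F{\left(T \right)} = -2 + T^{2} + 13 T$ ($F{\left(T \right)} = T 4 \cdot 4 - \left(2 - T^{2} + 3 T\right) = T 16 - \left(2 - T^{2} + 3 T\right) = 16 T - \left(2 - T^{2} + 3 T\right) = -2 + T^{2} + 13 T$)
$F{\left(209 \right)} - 218119 = \left(-2 + 209^{2} + 13 \cdot 209\right) - 218119 = \left(-2 + 43681 + 2717\right) - 218119 = 46396 - 218119 = -171723$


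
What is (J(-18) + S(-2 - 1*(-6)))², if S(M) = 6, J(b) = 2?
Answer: 64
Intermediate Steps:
(J(-18) + S(-2 - 1*(-6)))² = (2 + 6)² = 8² = 64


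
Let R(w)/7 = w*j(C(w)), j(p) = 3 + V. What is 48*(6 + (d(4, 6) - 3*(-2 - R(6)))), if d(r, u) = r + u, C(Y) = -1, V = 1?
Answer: 25248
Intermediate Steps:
j(p) = 4 (j(p) = 3 + 1 = 4)
R(w) = 28*w (R(w) = 7*(w*4) = 7*(4*w) = 28*w)
48*(6 + (d(4, 6) - 3*(-2 - R(6)))) = 48*(6 + ((4 + 6) - 3*(-2 - 28*6))) = 48*(6 + (10 - 3*(-2 - 1*168))) = 48*(6 + (10 - 3*(-2 - 168))) = 48*(6 + (10 - 3*(-170))) = 48*(6 + (10 + 510)) = 48*(6 + 520) = 48*526 = 25248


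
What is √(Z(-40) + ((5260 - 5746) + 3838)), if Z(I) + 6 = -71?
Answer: 5*√131 ≈ 57.228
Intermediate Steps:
Z(I) = -77 (Z(I) = -6 - 71 = -77)
√(Z(-40) + ((5260 - 5746) + 3838)) = √(-77 + ((5260 - 5746) + 3838)) = √(-77 + (-486 + 3838)) = √(-77 + 3352) = √3275 = 5*√131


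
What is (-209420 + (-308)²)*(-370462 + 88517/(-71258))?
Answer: 137459231656474/3239 ≈ 4.2439e+10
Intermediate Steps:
(-209420 + (-308)²)*(-370462 + 88517/(-71258)) = (-209420 + 94864)*(-370462 + 88517*(-1/71258)) = -114556*(-370462 - 8047/6478) = -114556*(-2399860883/6478) = 137459231656474/3239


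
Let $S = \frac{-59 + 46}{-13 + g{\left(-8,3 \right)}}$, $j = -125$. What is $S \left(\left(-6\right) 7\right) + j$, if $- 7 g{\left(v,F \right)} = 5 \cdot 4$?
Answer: $- \frac{5899}{37} \approx -159.43$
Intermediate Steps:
$g{\left(v,F \right)} = - \frac{20}{7}$ ($g{\left(v,F \right)} = - \frac{5 \cdot 4}{7} = \left(- \frac{1}{7}\right) 20 = - \frac{20}{7}$)
$S = \frac{91}{111}$ ($S = \frac{-59 + 46}{-13 - \frac{20}{7}} = - \frac{13}{- \frac{111}{7}} = \left(-13\right) \left(- \frac{7}{111}\right) = \frac{91}{111} \approx 0.81982$)
$S \left(\left(-6\right) 7\right) + j = \frac{91 \left(\left(-6\right) 7\right)}{111} - 125 = \frac{91}{111} \left(-42\right) - 125 = - \frac{1274}{37} - 125 = - \frac{5899}{37}$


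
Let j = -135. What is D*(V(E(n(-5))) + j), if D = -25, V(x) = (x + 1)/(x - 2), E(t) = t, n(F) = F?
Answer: 23525/7 ≈ 3360.7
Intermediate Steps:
V(x) = (1 + x)/(-2 + x)
D*(V(E(n(-5))) + j) = -25*((1 - 5)/(-2 - 5) - 135) = -25*(-4/(-7) - 135) = -25*(-⅐*(-4) - 135) = -25*(4/7 - 135) = -25*(-941/7) = 23525/7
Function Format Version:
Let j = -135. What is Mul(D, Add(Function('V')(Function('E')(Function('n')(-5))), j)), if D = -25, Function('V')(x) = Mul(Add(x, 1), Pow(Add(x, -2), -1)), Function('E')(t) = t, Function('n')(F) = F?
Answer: Rational(23525, 7) ≈ 3360.7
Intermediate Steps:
Function('V')(x) = Mul(Pow(Add(-2, x), -1), Add(1, x)) (Function('V')(x) = Mul(Add(1, x), Pow(Add(-2, x), -1)) = Mul(Pow(Add(-2, x), -1), Add(1, x)))
Mul(D, Add(Function('V')(Function('E')(Function('n')(-5))), j)) = Mul(-25, Add(Mul(Pow(Add(-2, -5), -1), Add(1, -5)), -135)) = Mul(-25, Add(Mul(Pow(-7, -1), -4), -135)) = Mul(-25, Add(Mul(Rational(-1, 7), -4), -135)) = Mul(-25, Add(Rational(4, 7), -135)) = Mul(-25, Rational(-941, 7)) = Rational(23525, 7)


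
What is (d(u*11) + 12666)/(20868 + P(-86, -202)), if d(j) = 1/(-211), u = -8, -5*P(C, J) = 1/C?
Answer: 1149185750/1893353851 ≈ 0.60696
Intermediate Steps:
P(C, J) = -1/(5*C)
d(j) = -1/211
(d(u*11) + 12666)/(20868 + P(-86, -202)) = (-1/211 + 12666)/(20868 - ⅕/(-86)) = 2672525/(211*(20868 - ⅕*(-1/86))) = 2672525/(211*(20868 + 1/430)) = 2672525/(211*(8973241/430)) = (2672525/211)*(430/8973241) = 1149185750/1893353851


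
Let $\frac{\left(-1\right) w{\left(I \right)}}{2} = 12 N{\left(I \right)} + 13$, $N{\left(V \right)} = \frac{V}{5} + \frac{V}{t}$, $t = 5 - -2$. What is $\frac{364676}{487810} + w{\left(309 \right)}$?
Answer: $- \frac{4384233096}{1707335} \approx -2567.9$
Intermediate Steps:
$t = 7$ ($t = 5 + 2 = 7$)
$N{\left(V \right)} = \frac{12 V}{35}$ ($N{\left(V \right)} = \frac{V}{5} + \frac{V}{7} = \frac{12 V}{35}$)
$w{\left(I \right)} = -26 - \frac{288 I}{35}$ ($w{\left(I \right)} = - 2 \left(12 \frac{12 I}{35} + 13\right) = - 2 \left(\frac{144 I}{35} + 13\right) = - 2 \left(13 + \frac{144 I}{35}\right) = -26 - \frac{288 I}{35}$)
$\frac{364676}{487810} + w{\left(309 \right)} = \frac{364676}{487810} - \frac{89902}{35} = 364676 \cdot \frac{1}{487810} - \frac{89902}{35} = \frac{182338}{243905} - \frac{89902}{35} = - \frac{4384233096}{1707335}$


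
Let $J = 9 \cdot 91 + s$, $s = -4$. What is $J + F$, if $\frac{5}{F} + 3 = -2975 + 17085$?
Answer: $\frac{11497210}{14107} \approx 815.0$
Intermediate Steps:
$J = 815$ ($J = 9 \cdot 91 - 4 = 819 - 4 = 815$)
$F = \frac{5}{14107}$ ($F = \frac{5}{-3 + \left(-2975 + 17085\right)} = \frac{5}{-3 + 14110} = \frac{5}{14107} \approx 0.00035443$)
$J + F = 815 + \frac{5}{14107} = \frac{11497210}{14107}$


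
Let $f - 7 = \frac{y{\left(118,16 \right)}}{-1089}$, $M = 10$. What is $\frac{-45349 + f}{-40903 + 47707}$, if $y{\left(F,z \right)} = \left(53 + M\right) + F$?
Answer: $- \frac{49377619}{7409556} \approx -6.664$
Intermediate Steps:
$y{\left(F,z \right)} = 63 + F$ ($y{\left(F,z \right)} = \left(53 + 10\right) + F = 63 + F$)
$f = \frac{7442}{1089}$ ($f = 7 + \frac{63 + 118}{-1089} = 7 + 181 \left(- \frac{1}{1089}\right) = 7 - \frac{181}{1089} = \frac{7442}{1089} \approx 6.8338$)
$\frac{-45349 + f}{-40903 + 47707} = \frac{-45349 + \frac{7442}{1089}}{-40903 + 47707} = - \frac{49377619}{1089 \cdot 6804} = \left(- \frac{49377619}{1089}\right) \frac{1}{6804} = - \frac{49377619}{7409556}$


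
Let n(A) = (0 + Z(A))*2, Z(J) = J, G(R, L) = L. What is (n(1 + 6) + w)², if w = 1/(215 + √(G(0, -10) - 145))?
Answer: (-9035741*I + 84308*√155)/(10*(-4607*I + 43*√155)) ≈ 196.13 - 0.0075186*I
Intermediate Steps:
n(A) = 2*A (n(A) = (0 + A)*2 = A*2 = 2*A)
w = 1/(215 + I*√155) (w = 1/(215 + √(-10 - 145)) = 1/(215 + √(-155)) = 1/(215 + I*√155) ≈ 0.0046356 - 0.00026843*I)
(n(1 + 6) + w)² = (2*(1 + 6) + (43/9276 - I*√155/46380))² = (2*7 + (43/9276 - I*√155/46380))² = (14 + (43/9276 - I*√155/46380))² = (129907/9276 - I*√155/46380)²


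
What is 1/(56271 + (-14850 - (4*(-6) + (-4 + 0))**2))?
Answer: 1/40637 ≈ 2.4608e-5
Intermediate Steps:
1/(56271 + (-14850 - (4*(-6) + (-4 + 0))**2)) = 1/(56271 + (-14850 - (-24 - 4)**2)) = 1/(56271 + (-14850 - 1*(-28)**2)) = 1/(56271 + (-14850 - 1*784)) = 1/(56271 + (-14850 - 784)) = 1/(56271 - 15634) = 1/40637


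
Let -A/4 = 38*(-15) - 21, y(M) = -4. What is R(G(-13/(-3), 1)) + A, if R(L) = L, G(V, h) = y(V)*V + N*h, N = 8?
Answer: 7064/3 ≈ 2354.7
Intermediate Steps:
G(V, h) = -4*V + 8*h
A = 2364 (A = -4*(38*(-15) - 21) = -4*(-570 - 21) = -4*(-591) = 2364)
R(G(-13/(-3), 1)) + A = (-(-52)/(-3) + 8*1) + 2364 = (-(-52)*(-1)/3 + 8) + 2364 = (-4*13/3 + 8) + 2364 = (-52/3 + 8) + 2364 = -28/3 + 2364 = 7064/3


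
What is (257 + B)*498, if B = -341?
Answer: -41832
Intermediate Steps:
(257 + B)*498 = (257 - 341)*498 = -84*498 = -41832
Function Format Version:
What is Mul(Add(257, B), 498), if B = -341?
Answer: -41832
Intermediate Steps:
Mul(Add(257, B), 498) = Mul(Add(257, -341), 498) = Mul(-84, 498) = -41832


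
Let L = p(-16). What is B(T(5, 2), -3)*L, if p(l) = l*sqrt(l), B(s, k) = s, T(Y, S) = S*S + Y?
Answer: -576*I ≈ -576.0*I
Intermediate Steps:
T(Y, S) = Y + S**2 (T(Y, S) = S**2 + Y = Y + S**2)
p(l) = l**(3/2)
L = -64*I (L = (-16)**(3/2) = -64*I ≈ -64.0*I)
B(T(5, 2), -3)*L = (5 + 2**2)*(-64*I) = (5 + 4)*(-64*I) = 9*(-64*I) = -576*I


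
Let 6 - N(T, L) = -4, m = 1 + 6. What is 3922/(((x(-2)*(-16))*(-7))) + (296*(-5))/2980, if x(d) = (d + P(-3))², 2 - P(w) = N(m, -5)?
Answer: -122211/834400 ≈ -0.14647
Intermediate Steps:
m = 7
N(T, L) = 10 (N(T, L) = 6 - 1*(-4) = 6 + 4 = 10)
P(w) = -8 (P(w) = 2 - 1*10 = 2 - 10 = -8)
x(d) = (-8 + d)² (x(d) = (d - 8)² = (-8 + d)²)
3922/(((x(-2)*(-16))*(-7))) + (296*(-5))/2980 = 3922/((((-8 - 2)²*(-16))*(-7))) + (296*(-5))/2980 = 3922/((((-10)²*(-16))*(-7))) - 1480*1/2980 = 3922/(((100*(-16))*(-7))) - 74/149 = 3922/((-1600*(-7))) - 74/149 = 3922/11200 - 74/149 = 3922*(1/11200) - 74/149 = 1961/5600 - 74/149 = -122211/834400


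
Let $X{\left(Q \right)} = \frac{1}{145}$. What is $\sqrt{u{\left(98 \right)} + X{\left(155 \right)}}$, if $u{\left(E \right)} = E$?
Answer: $\frac{3 \sqrt{228955}}{145} \approx 9.8998$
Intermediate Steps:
$X{\left(Q \right)} = \frac{1}{145}$
$\sqrt{u{\left(98 \right)} + X{\left(155 \right)}} = \sqrt{98 + \frac{1}{145}} = \sqrt{\frac{14211}{145}} = \frac{3 \sqrt{228955}}{145}$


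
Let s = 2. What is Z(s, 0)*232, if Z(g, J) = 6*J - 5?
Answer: -1160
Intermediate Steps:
Z(g, J) = -5 + 6*J
Z(s, 0)*232 = (-5 + 6*0)*232 = (-5 + 0)*232 = -5*232 = -1160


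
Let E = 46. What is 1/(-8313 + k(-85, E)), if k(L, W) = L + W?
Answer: -1/8352 ≈ -0.00011973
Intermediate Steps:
1/(-8313 + k(-85, E)) = 1/(-8313 + (-85 + 46)) = 1/(-8313 - 39) = 1/(-8352) = -1/8352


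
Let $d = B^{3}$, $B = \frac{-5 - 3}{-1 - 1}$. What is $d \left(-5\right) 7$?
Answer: $-2240$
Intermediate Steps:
$B = 4$ ($B = - \frac{8}{-2} = \left(-8\right) \left(- \frac{1}{2}\right) = 4$)
$d = 64$ ($d = 4^{3} = 64$)
$d \left(-5\right) 7 = 64 \left(-5\right) 7 = \left(-320\right) 7 = -2240$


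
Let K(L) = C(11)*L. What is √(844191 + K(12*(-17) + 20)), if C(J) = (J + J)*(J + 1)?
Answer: √795615 ≈ 891.97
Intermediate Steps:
C(J) = 2*J*(1 + J) (C(J) = (2*J)*(1 + J) = 2*J*(1 + J))
K(L) = 264*L (K(L) = (2*11*(1 + 11))*L = (2*11*12)*L = 264*L)
√(844191 + K(12*(-17) + 20)) = √(844191 + 264*(12*(-17) + 20)) = √(844191 + 264*(-204 + 20)) = √(844191 + 264*(-184)) = √(844191 - 48576) = √795615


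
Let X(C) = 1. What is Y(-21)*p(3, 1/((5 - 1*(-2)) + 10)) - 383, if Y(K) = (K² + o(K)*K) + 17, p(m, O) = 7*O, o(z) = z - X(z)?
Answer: -71/17 ≈ -4.1765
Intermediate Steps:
o(z) = -1 + z (o(z) = z - 1*1 = z - 1 = -1 + z)
Y(K) = 17 + K² + K*(-1 + K) (Y(K) = (K² + (-1 + K)*K) + 17 = (K² + K*(-1 + K)) + 17 = 17 + K² + K*(-1 + K))
Y(-21)*p(3, 1/((5 - 1*(-2)) + 10)) - 383 = (17 - 1*(-21) + 2*(-21)²)*(7/((5 - 1*(-2)) + 10)) - 383 = (17 + 21 + 2*441)*(7/((5 + 2) + 10)) - 383 = (17 + 21 + 882)*(7/(7 + 10)) - 383 = 920*(7/17) - 383 = 6440/17 - 383 = -71/17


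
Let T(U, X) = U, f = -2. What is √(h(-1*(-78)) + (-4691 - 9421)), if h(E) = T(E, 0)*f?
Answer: 2*I*√3567 ≈ 119.45*I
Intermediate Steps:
h(E) = -2*E (h(E) = E*(-2) = -2*E)
√(h(-1*(-78)) + (-4691 - 9421)) = √(-(-2)*(-78) + (-4691 - 9421)) = √(-2*78 - 14112) = √(-156 - 14112) = √(-14268) = 2*I*√3567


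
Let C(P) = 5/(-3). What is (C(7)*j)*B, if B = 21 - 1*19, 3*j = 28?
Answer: -280/9 ≈ -31.111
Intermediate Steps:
C(P) = -5/3 (C(P) = 5*(-⅓) = -5/3)
j = 28/3 (j = (⅓)*28 = 28/3 ≈ 9.3333)
B = 2 (B = 21 - 19 = 2)
(C(7)*j)*B = -5/3*28/3*2 = -140/9*2 = -280/9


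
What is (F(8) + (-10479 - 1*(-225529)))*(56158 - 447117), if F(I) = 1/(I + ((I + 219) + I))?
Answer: -20430403497809/243 ≈ -8.4076e+10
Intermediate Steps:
F(I) = 1/(219 + 3*I) (F(I) = 1/(I + ((219 + I) + I)) = 1/(I + (219 + 2*I)) = 1/(219 + 3*I))
(F(8) + (-10479 - 1*(-225529)))*(56158 - 447117) = (1/(3*(73 + 8)) + (-10479 - 1*(-225529)))*(56158 - 447117) = ((1/3)/81 + (-10479 + 225529))*(-390959) = ((1/3)*(1/81) + 215050)*(-390959) = (1/243 + 215050)*(-390959) = (52257151/243)*(-390959) = -20430403497809/243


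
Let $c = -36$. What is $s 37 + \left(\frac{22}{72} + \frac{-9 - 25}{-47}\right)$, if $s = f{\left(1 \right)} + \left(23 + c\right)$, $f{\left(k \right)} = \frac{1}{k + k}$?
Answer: $- \frac{780809}{1692} \approx -461.47$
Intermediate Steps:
$f{\left(k \right)} = \frac{1}{2 k}$
$s = - \frac{25}{2}$ ($s = \frac{1}{2 \cdot 1} + \left(23 - 36\right) = \frac{1}{2} \cdot 1 - 13 = \frac{1}{2} - 13 = - \frac{25}{2} \approx -12.5$)
$s 37 + \left(\frac{22}{72} + \frac{-9 - 25}{-47}\right) = \left(- \frac{25}{2}\right) 37 + \left(\frac{22}{72} + \frac{-9 - 25}{-47}\right) = - \frac{925}{2} + \left(22 \cdot \frac{1}{72} + \left(-9 - 25\right) \left(- \frac{1}{47}\right)\right) = - \frac{925}{2} + \left(\frac{11}{36} - - \frac{34}{47}\right) = - \frac{925}{2} + \left(\frac{11}{36} + \frac{34}{47}\right) = - \frac{925}{2} + \frac{1741}{1692} = - \frac{780809}{1692}$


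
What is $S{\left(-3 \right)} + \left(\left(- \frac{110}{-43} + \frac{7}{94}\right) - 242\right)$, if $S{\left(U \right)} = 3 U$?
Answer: $- \frac{1003901}{4042} \approx -248.37$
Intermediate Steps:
$S{\left(-3 \right)} + \left(\left(- \frac{110}{-43} + \frac{7}{94}\right) - 242\right) = 3 \left(-3\right) + \left(\left(- \frac{110}{-43} + \frac{7}{94}\right) - 242\right) = -9 + \left(\left(\left(-110\right) \left(- \frac{1}{43}\right) + 7 \cdot \frac{1}{94}\right) - 242\right) = -9 + \left(\left(\frac{110}{43} + \frac{7}{94}\right) - 242\right) = -9 + \left(\frac{10641}{4042} - 242\right) = -9 - \frac{967523}{4042} = - \frac{1003901}{4042}$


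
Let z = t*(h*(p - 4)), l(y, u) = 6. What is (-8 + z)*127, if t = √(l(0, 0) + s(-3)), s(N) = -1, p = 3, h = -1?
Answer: -1016 + 127*√5 ≈ -732.02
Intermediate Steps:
t = √5 (t = √(6 - 1) = √5 ≈ 2.2361)
z = √5 (z = √5*(-(3 - 4)) = √5*(-1*(-1)) = √5*1 = √5 ≈ 2.2361)
(-8 + z)*127 = (-8 + √5)*127 = -1016 + 127*√5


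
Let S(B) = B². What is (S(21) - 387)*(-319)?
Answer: -17226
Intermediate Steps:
(S(21) - 387)*(-319) = (21² - 387)*(-319) = (441 - 387)*(-319) = 54*(-319) = -17226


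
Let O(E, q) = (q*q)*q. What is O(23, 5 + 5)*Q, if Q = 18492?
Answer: 18492000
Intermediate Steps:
O(E, q) = q³ (O(E, q) = q²*q = q³)
O(23, 5 + 5)*Q = (5 + 5)³*18492 = 10³*18492 = 1000*18492 = 18492000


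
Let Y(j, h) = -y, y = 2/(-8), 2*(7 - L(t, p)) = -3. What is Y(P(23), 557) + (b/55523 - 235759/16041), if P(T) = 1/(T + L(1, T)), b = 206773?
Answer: -38202160613/3562577772 ≈ -10.723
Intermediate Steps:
L(t, p) = 17/2 (L(t, p) = 7 - 1/2*(-3) = 7 + 3/2 = 17/2)
y = -1/4 (y = 2*(-1/8) = -1/4 ≈ -0.25000)
P(T) = 1/(17/2 + T) (P(T) = 1/(T + 17/2) = 1/(17/2 + T))
Y(j, h) = 1/4 (Y(j, h) = -1*(-1/4) = 1/4)
Y(P(23), 557) + (b/55523 - 235759/16041) = 1/4 + (206773/55523 - 235759/16041) = 1/4 - 9773201264/890644443 = -38202160613/3562577772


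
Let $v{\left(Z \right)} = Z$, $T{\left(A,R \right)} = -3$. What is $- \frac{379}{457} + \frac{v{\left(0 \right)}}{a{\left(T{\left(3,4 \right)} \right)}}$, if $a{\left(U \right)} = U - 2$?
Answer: $- \frac{379}{457} \approx -0.82932$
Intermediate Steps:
$a{\left(U \right)} = -2 + U$ ($a{\left(U \right)} = U - 2 = -2 + U$)
$- \frac{379}{457} + \frac{v{\left(0 \right)}}{a{\left(T{\left(3,4 \right)} \right)}} = - \frac{379}{457} + \frac{0}{-2 - 3} = \left(-379\right) \frac{1}{457} + \frac{0}{-5} = - \frac{379}{457} + 0 \left(- \frac{1}{5}\right) = - \frac{379}{457} + 0 = - \frac{379}{457}$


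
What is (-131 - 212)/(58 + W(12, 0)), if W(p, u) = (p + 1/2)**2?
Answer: -1372/857 ≈ -1.6009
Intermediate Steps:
W(p, u) = (1/2 + p)**2 (W(p, u) = (p + 1/2)**2 = (1/2 + p)**2)
(-131 - 212)/(58 + W(12, 0)) = (-131 - 212)/(58 + (1 + 2*12)**2/4) = -343/(58 + (1 + 24)**2/4) = -343/(58 + (1/4)*25**2) = -343/(58 + (1/4)*625) = -343/(58 + 625/4) = -343/857/4 = -343*4/857 = -1372/857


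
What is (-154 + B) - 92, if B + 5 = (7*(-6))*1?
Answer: -293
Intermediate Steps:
B = -47 (B = -5 + (7*(-6))*1 = -5 - 42*1 = -5 - 42 = -47)
(-154 + B) - 92 = (-154 - 47) - 92 = -201 - 92 = -293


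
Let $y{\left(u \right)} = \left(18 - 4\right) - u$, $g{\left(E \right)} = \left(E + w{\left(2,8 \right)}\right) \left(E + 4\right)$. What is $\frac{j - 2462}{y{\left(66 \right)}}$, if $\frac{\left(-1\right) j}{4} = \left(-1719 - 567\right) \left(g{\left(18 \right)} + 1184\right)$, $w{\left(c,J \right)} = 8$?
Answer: $- \frac{617477}{2} \approx -3.0874 \cdot 10^{5}$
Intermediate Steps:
$g{\left(E \right)} = \left(4 + E\right) \left(8 + E\right)$ ($g{\left(E \right)} = \left(E + 8\right) \left(E + 4\right) = \left(8 + E\right) \left(4 + E\right) = \left(4 + E\right) \left(8 + E\right)$)
$y{\left(u \right)} = 14 - u$
$j = 16056864$ ($j = - 4 \left(-1719 - 567\right) \left(\left(32 + 18^{2} + 12 \cdot 18\right) + 1184\right) = - 4 \left(- 2286 \left(\left(32 + 324 + 216\right) + 1184\right)\right) = - 4 \left(- 2286 \left(572 + 1184\right)\right) = - 4 \left(\left(-2286\right) 1756\right) = \left(-4\right) \left(-4014216\right) = 16056864$)
$\frac{j - 2462}{y{\left(66 \right)}} = \frac{16056864 - 2462}{14 - 66} = \frac{16054402}{14 - 66} = \frac{16054402}{-52} = 16054402 \left(- \frac{1}{52}\right) = - \frac{617477}{2}$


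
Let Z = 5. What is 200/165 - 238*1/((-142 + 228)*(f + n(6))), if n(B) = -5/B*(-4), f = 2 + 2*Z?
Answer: 67339/65274 ≈ 1.0316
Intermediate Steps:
f = 12 (f = 2 + 2*5 = 2 + 10 = 12)
n(B) = 20/B
200/165 - 238*1/((-142 + 228)*(f + n(6))) = 200/165 - 238*1/((-142 + 228)*(12 + 20/6)) = 200*(1/165) - 238*1/(86*(12 + 20*(1/6))) = 40/33 - 238*1/(86*(12 + 10/3)) = 40/33 - 238/(86*(46/3)) = 40/33 - 238/3956/3 = 40/33 - 238*3/3956 = 40/33 - 357/1978 = 67339/65274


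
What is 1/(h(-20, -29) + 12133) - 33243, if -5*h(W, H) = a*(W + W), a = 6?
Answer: -404932982/12181 ≈ -33243.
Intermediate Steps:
h(W, H) = -12*W/5 (h(W, H) = -6*(W + W)/5 = -6*2*W/5 = -12*W/5)
1/(h(-20, -29) + 12133) - 33243 = 1/(-12/5*(-20) + 12133) - 33243 = 1/(48 + 12133) - 33243 = 1/12181 - 33243 = -404932982/12181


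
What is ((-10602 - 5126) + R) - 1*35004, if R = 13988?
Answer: -36744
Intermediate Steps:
((-10602 - 5126) + R) - 1*35004 = ((-10602 - 5126) + 13988) - 1*35004 = (-15728 + 13988) - 35004 = -1740 - 35004 = -36744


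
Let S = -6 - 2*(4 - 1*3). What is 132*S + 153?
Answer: -903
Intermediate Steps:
S = -8 (S = -6 - 2*(4 - 3) = -6 - 2*1 = -6 - 2 = -8)
132*S + 153 = 132*(-8) + 153 = -1056 + 153 = -903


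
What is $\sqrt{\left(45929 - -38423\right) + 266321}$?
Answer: $\sqrt{350673} \approx 592.18$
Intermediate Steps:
$\sqrt{\left(45929 - -38423\right) + 266321} = \sqrt{\left(45929 + 38423\right) + 266321} = \sqrt{84352 + 266321} = \sqrt{350673}$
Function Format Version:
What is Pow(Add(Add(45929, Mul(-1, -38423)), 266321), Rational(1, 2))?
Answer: Pow(350673, Rational(1, 2)) ≈ 592.18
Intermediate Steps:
Pow(Add(Add(45929, Mul(-1, -38423)), 266321), Rational(1, 2)) = Pow(Add(Add(45929, 38423), 266321), Rational(1, 2)) = Pow(Add(84352, 266321), Rational(1, 2)) = Pow(350673, Rational(1, 2))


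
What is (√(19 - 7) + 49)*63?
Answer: 3087 + 126*√3 ≈ 3305.2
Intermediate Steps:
(√(19 - 7) + 49)*63 = (√12 + 49)*63 = (2*√3 + 49)*63 = (49 + 2*√3)*63 = 3087 + 126*√3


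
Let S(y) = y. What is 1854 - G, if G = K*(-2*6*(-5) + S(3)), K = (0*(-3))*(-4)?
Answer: 1854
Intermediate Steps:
K = 0 (K = 0*(-4) = 0)
G = 0 (G = 0*(-2*6*(-5) + 3) = 0*(-12*(-5) + 3) = 0*(60 + 3) = 0*63 = 0)
1854 - G = 1854 - 1*0 = 1854 + 0 = 1854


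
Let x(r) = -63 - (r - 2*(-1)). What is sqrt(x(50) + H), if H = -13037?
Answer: 4*I*sqrt(822) ≈ 114.68*I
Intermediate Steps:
x(r) = -65 - r (x(r) = -63 - (r + 2) = -63 - (2 + r) = -63 + (-2 - r) = -65 - r)
sqrt(x(50) + H) = sqrt((-65 - 1*50) - 13037) = sqrt((-65 - 50) - 13037) = sqrt(-115 - 13037) = sqrt(-13152) = 4*I*sqrt(822)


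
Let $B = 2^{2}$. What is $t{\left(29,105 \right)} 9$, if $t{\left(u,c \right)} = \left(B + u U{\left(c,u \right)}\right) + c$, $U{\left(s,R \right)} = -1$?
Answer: $720$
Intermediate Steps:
$B = 4$
$t{\left(u,c \right)} = 4 + c - u$ ($t{\left(u,c \right)} = \left(4 + u \left(-1\right)\right) + c = \left(4 - u\right) + c = 4 + c - u$)
$t{\left(29,105 \right)} 9 = \left(4 + 105 - 29\right) 9 = 80 \cdot 9 = 720$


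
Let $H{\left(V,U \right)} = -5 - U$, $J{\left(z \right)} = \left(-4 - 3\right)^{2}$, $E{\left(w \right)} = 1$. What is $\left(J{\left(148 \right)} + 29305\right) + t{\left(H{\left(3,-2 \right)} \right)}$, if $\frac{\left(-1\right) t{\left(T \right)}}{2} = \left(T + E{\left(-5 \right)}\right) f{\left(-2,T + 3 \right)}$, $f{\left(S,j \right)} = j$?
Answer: $29354$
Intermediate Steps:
$J{\left(z \right)} = 49$ ($J{\left(z \right)} = \left(-7\right)^{2} = 49$)
$t{\left(T \right)} = - 2 \left(1 + T\right) \left(3 + T\right)$ ($t{\left(T \right)} = - 2 \left(T + 1\right) \left(T + 3\right) = - 2 \left(1 + T\right) \left(3 + T\right)$)
$\left(J{\left(148 \right)} + 29305\right) + t{\left(H{\left(3,-2 \right)} \right)} = \left(49 + 29305\right) - 2 \left(1 - 3\right) \left(3 - 3\right) = 29354 - 2 \left(1 + \left(-5 + 2\right)\right) \left(3 + \left(-5 + 2\right)\right) = 29354 - 2 \left(1 - 3\right) \left(3 - 3\right) = 29354 - \left(-4\right) 0 = 29354 + 0 = 29354$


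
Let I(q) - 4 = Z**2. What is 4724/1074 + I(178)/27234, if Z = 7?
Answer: 21451723/4874886 ≈ 4.4005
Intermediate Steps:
I(q) = 53 (I(q) = 4 + 7**2 = 4 + 49 = 53)
4724/1074 + I(178)/27234 = 4724/1074 + 53/27234 = 4724*(1/1074) + 53*(1/27234) = 2362/537 + 53/27234 = 21451723/4874886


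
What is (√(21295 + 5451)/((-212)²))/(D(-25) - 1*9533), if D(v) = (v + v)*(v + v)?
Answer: -√26746/316091152 ≈ -5.1739e-7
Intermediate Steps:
D(v) = 4*v² (D(v) = (2*v)*(2*v) = 4*v²)
(√(21295 + 5451)/((-212)²))/(D(-25) - 1*9533) = (√(21295 + 5451)/((-212)²))/(4*(-25)² - 1*9533) = (√26746/44944)/(4*625 - 9533) = (√26746*(1/44944))/(2500 - 9533) = (√26746/44944)/(-7033) = (√26746/44944)*(-1/7033) = -√26746/316091152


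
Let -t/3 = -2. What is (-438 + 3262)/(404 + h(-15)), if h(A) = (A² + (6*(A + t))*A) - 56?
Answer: 2824/1383 ≈ 2.0419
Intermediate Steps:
t = 6 (t = -3*(-2) = 6)
h(A) = -56 + A² + A*(36 + 6*A) (h(A) = (A² + (6*(A + 6))*A) - 56 = (A² + (6*(6 + A))*A) - 56 = (A² + (36 + 6*A)*A) - 56 = (A² + A*(36 + 6*A)) - 56 = -56 + A² + A*(36 + 6*A))
(-438 + 3262)/(404 + h(-15)) = (-438 + 3262)/(404 + (-56 + 7*(-15)² + 36*(-15))) = 2824/(404 + (-56 + 7*225 - 540)) = 2824/(404 + (-56 + 1575 - 540)) = 2824/(404 + 979) = 2824/1383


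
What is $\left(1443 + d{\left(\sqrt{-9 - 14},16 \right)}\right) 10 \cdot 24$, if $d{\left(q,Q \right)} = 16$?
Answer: $350160$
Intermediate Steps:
$\left(1443 + d{\left(\sqrt{-9 - 14},16 \right)}\right) 10 \cdot 24 = \left(1443 + 16\right) 10 \cdot 24 = 1459 \cdot 240 = 350160$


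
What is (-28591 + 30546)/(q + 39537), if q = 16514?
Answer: 85/2437 ≈ 0.034879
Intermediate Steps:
(-28591 + 30546)/(q + 39537) = (-28591 + 30546)/(16514 + 39537) = 1955/56051 = 1955*(1/56051) = 85/2437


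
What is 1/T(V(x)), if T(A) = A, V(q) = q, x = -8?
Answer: -1/8 ≈ -0.12500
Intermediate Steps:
1/T(V(x)) = 1/(-8) = -1/8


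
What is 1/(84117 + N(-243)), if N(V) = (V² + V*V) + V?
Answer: 1/201972 ≈ 4.9512e-6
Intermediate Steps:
N(V) = V + 2*V² (N(V) = (V² + V²) + V = 2*V² + V = V + 2*V²)
1/(84117 + N(-243)) = 1/(84117 - 243*(1 + 2*(-243))) = 1/(84117 - 243*(1 - 486)) = 1/(84117 - 243*(-485)) = 1/(84117 + 117855) = 1/201972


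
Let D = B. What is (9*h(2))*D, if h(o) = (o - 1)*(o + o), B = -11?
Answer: -396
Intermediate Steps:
h(o) = 2*o*(-1 + o) (h(o) = (-1 + o)*(2*o) = 2*o*(-1 + o))
D = -11
(9*h(2))*D = (9*(2*2*(-1 + 2)))*(-11) = (9*(2*2*1))*(-11) = (9*4)*(-11) = 36*(-11) = -396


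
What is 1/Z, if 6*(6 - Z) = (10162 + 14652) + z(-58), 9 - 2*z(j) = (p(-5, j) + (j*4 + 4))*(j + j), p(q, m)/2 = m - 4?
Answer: -4/2911 ≈ -0.0013741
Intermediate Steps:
p(q, m) = -8 + 2*m (p(q, m) = 2*(m - 4) = 2*(-4 + m) = -8 + 2*m)
z(j) = 9/2 - j*(-4 + 6*j) (z(j) = 9/2 - ((-8 + 2*j) + (j*4 + 4))*(j + j)/2 = 9/2 - ((-8 + 2*j) + (4*j + 4))*2*j/2 = 9/2 - ((-8 + 2*j) + (4 + 4*j))*2*j/2 = 9/2 - (-4 + 6*j)*2*j/2 = 9/2 - j*(-4 + 6*j))
Z = -2911/4 (Z = 6 - ((10162 + 14652) + (9/2 - 6*(-58)² + 4*(-58)))/6 = 6 - (24814 + (9/2 - 6*3364 - 232))/6 = 6 - (24814 + (9/2 - 20184 - 232))/6 = 6 - (24814 - 40823/2)/6 = 6 - ⅙*8805/2 = 6 - 2935/4 = -2911/4 ≈ -727.75)
1/Z = 1/(-2911/4) = -4/2911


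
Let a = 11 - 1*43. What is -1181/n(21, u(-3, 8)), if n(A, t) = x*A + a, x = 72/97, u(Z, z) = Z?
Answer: 114557/1592 ≈ 71.958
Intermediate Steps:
a = -32 (a = 11 - 43 = -32)
x = 72/97 (x = 72*(1/97) = 72/97 ≈ 0.74227)
n(A, t) = -32 + 72*A/97 (n(A, t) = 72*A/97 - 32 = -32 + 72*A/97)
-1181/n(21, u(-3, 8)) = -1181/(-32 + (72/97)*21) = -1181/(-32 + 1512/97) = -1181/(-1592/97) = -1181*(-97/1592) = 114557/1592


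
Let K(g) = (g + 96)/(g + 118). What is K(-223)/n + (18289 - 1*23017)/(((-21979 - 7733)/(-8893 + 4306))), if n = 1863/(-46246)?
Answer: -184036416581/242171370 ≈ -759.94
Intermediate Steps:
K(g) = (96 + g)/(118 + g)
n = -1863/46246 (n = 1863*(-1/46246) = -1863/46246 ≈ -0.040285)
K(-223)/n + (18289 - 1*23017)/(((-21979 - 7733)/(-8893 + 4306))) = ((96 - 223)/(118 - 223))/(-1863/46246) + (18289 - 1*23017)/(((-21979 - 7733)/(-8893 + 4306))) = (-127/(-105))*(-46246/1863) + (18289 - 23017)/((-29712/(-4587))) = -1/105*(-127)*(-46246/1863) - 4728/((-29712*(-1/4587))) = (127/105)*(-46246/1863) - 4728/9904/1529 = -5873242/195615 - 4728*1529/9904 = -5873242/195615 - 903639/1238 = -184036416581/242171370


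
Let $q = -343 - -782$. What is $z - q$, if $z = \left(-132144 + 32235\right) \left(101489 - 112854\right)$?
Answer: $1135465346$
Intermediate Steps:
$q = 439$ ($q = -343 + 782 = 439$)
$z = 1135465785$ ($z = \left(-99909\right) \left(-11365\right) = 1135465785$)
$z - q = 1135465785 - 439 = 1135465346$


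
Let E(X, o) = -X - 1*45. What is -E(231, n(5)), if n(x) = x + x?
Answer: 276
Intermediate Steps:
n(x) = 2*x
E(X, o) = -45 - X (E(X, o) = -X - 45 = -45 - X)
-E(231, n(5)) = -(-45 - 1*231) = -(-45 - 231) = -1*(-276) = 276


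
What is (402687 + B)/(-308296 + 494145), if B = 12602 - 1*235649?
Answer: 179640/185849 ≈ 0.96659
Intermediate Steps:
B = -223047 (B = 12602 - 235649 = -223047)
(402687 + B)/(-308296 + 494145) = (402687 - 223047)/(-308296 + 494145) = 179640/185849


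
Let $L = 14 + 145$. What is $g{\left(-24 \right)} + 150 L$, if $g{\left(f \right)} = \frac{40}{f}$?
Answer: $\frac{71545}{3} \approx 23848.0$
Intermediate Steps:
$L = 159$
$g{\left(-24 \right)} + 150 L = \frac{40}{-24} + 150 \cdot 159 = 40 \left(- \frac{1}{24}\right) + 23850 = - \frac{5}{3} + 23850 = \frac{71545}{3}$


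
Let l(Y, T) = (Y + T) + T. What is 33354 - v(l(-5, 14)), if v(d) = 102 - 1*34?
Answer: 33286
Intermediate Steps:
l(Y, T) = Y + 2*T (l(Y, T) = (T + Y) + T = Y + 2*T)
v(d) = 68 (v(d) = 102 - 34 = 68)
33354 - v(l(-5, 14)) = 33354 - 1*68 = 33354 - 68 = 33286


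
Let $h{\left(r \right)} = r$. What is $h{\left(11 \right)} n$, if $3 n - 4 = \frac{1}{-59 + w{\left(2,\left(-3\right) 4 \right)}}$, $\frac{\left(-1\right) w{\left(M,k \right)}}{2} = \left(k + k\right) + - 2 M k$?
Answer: $\frac{4697}{321} \approx 14.632$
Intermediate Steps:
$w{\left(M,k \right)} = - 4 k + 4 M k$ ($w{\left(M,k \right)} = - 2 \left(\left(k + k\right) + - 2 M k\right) = - 2 \left(2 k - 2 M k\right) = - 4 k + 4 M k$)
$n = \frac{427}{321}$ ($n = \frac{4}{3} + \frac{1}{3 \left(-59 + 4 \left(\left(-3\right) 4\right) \left(-1 + 2\right)\right)} = \frac{4}{3} + \frac{1}{3 \left(-59 + 4 \left(-12\right) 1\right)} = \frac{4}{3} + \frac{1}{3 \left(-59 - 48\right)} = \frac{4}{3} + \frac{1}{3 \left(-107\right)} = \frac{4}{3} + \frac{1}{3} \left(- \frac{1}{107}\right) = \frac{4}{3} - \frac{1}{321} = \frac{427}{321} \approx 1.3302$)
$h{\left(11 \right)} n = 11 \cdot \frac{427}{321} = \frac{4697}{321}$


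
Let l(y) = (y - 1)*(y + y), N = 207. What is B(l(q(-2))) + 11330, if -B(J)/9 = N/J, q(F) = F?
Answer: 44699/4 ≈ 11175.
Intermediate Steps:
l(y) = 2*y*(-1 + y) (l(y) = (-1 + y)*(2*y) = 2*y*(-1 + y))
B(J) = -1863/J
B(l(q(-2))) + 11330 = -1863*(-1/(4*(-1 - 2))) + 11330 = -1863/(2*(-2)*(-3)) + 11330 = -1863/12 + 11330 = -1863*1/12 + 11330 = -621/4 + 11330 = 44699/4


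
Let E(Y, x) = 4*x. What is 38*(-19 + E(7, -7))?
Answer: -1786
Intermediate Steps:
38*(-19 + E(7, -7)) = 38*(-19 + 4*(-7)) = 38*(-19 - 28) = 38*(-47) = -1786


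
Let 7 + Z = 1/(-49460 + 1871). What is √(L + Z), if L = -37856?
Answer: 2*I*√21437206343853/47589 ≈ 194.58*I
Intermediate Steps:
Z = -333124/47589 (Z = -7 + 1/(-49460 + 1871) = -7 + 1/(-47589) = -7 - 1/47589 = -333124/47589 ≈ -7.0000)
√(L + Z) = √(-37856 - 333124/47589) = √(-1801862308/47589) = 2*I*√21437206343853/47589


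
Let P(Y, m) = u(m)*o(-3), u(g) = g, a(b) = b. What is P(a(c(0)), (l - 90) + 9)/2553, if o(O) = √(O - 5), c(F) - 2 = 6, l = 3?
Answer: -52*I*√2/851 ≈ -0.086415*I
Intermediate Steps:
c(F) = 8 (c(F) = 2 + 6 = 8)
o(O) = √(-5 + O)
P(Y, m) = 2*I*m*√2 (P(Y, m) = m*√(-5 - 3) = m*√(-8) = m*(2*I*√2) = 2*I*m*√2)
P(a(c(0)), (l - 90) + 9)/2553 = (2*I*((3 - 90) + 9)*√2)/2553 = (2*I*(-87 + 9)*√2)*(1/2553) = (2*I*(-78)*√2)*(1/2553) = -156*I*√2*(1/2553) = -52*I*√2/851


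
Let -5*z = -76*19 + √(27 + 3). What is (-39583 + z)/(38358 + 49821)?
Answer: -196471/440895 - √30/440895 ≈ -0.44563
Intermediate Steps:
z = 1444/5 - √30/5 (z = -(-76*19 + √(27 + 3))/5 = -(-1444 + √30)/5 = 1444/5 - √30/5 ≈ 287.70)
(-39583 + z)/(38358 + 49821) = (-39583 + (1444/5 - √30/5))/(38358 + 49821) = (-196471/5 - √30/5)/88179 = (-196471/5 - √30/5)*(1/88179) = -196471/440895 - √30/440895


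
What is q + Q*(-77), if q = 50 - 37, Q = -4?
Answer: 321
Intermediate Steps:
q = 13
q + Q*(-77) = 13 - 4*(-77) = 13 + 308 = 321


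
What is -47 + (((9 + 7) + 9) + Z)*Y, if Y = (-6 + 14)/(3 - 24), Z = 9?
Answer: -1259/21 ≈ -59.952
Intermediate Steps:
Y = -8/21 (Y = 8/(-21) = 8*(-1/21) = -8/21 ≈ -0.38095)
-47 + (((9 + 7) + 9) + Z)*Y = -47 + (((9 + 7) + 9) + 9)*(-8/21) = -47 + ((16 + 9) + 9)*(-8/21) = -47 + (25 + 9)*(-8/21) = -47 + 34*(-8/21) = -47 - 272/21 = -1259/21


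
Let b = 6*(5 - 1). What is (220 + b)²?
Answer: 59536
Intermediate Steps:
b = 24 (b = 6*4 = 24)
(220 + b)² = (220 + 24)² = 244² = 59536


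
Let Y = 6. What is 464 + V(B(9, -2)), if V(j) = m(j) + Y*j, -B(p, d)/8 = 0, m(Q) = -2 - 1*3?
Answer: 459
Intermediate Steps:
m(Q) = -5 (m(Q) = -2 - 3 = -5)
B(p, d) = 0 (B(p, d) = -8*0 = 0)
V(j) = -5 + 6*j
464 + V(B(9, -2)) = 464 + (-5 + 6*0) = 464 + (-5 + 0) = 464 - 5 = 459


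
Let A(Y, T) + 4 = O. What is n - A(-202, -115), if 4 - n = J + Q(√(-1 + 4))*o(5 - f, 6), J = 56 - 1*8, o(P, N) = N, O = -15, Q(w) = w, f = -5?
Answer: -25 - 6*√3 ≈ -35.392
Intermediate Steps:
J = 48 (J = 56 - 8 = 48)
A(Y, T) = -19 (A(Y, T) = -4 - 15 = -19)
n = -44 - 6*√3 (n = 4 - (48 + √(-1 + 4)*6) = 4 - (48 + √3*6) = 4 - (48 + 6*√3) = 4 + (-48 - 6*√3) = -44 - 6*√3 ≈ -54.392)
n - A(-202, -115) = (-44 - 6*√3) - 1*(-19) = (-44 - 6*√3) + 19 = -25 - 6*√3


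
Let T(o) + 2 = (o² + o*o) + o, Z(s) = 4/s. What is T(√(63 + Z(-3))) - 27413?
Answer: -81875/3 + √555/3 ≈ -27284.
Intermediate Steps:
T(o) = -2 + o + 2*o² (T(o) = -2 + ((o² + o*o) + o) = -2 + ((o² + o²) + o) = -2 + (2*o² + o) = -2 + (o + 2*o²) = -2 + o + 2*o²)
T(√(63 + Z(-3))) - 27413 = (-2 + √(63 + 4/(-3)) + 2*(√(63 + 4/(-3)))²) - 27413 = (-2 + √(63 + 4*(-⅓)) + 2*(√(63 + 4*(-⅓)))²) - 27413 = (-2 + √(63 - 4/3) + 2*(√(63 - 4/3))²) - 27413 = (-2 + √(185/3) + 2*(√(185/3))²) - 27413 = (-2 + √555/3 + 2*(√555/3)²) - 27413 = (-2 + √555/3 + 2*(185/3)) - 27413 = (-2 + √555/3 + 370/3) - 27413 = (364/3 + √555/3) - 27413 = -81875/3 + √555/3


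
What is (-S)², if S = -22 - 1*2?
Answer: 576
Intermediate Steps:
S = -24 (S = -22 - 2 = -24)
(-S)² = (-1*(-24))² = 24² = 576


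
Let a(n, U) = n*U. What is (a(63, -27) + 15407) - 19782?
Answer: -6076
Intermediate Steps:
a(n, U) = U*n
(a(63, -27) + 15407) - 19782 = (-27*63 + 15407) - 19782 = (-1701 + 15407) - 19782 = 13706 - 19782 = -6076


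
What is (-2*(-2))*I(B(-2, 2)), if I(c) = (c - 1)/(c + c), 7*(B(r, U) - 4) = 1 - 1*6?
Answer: 32/23 ≈ 1.3913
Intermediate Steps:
B(r, U) = 23/7 (B(r, U) = 4 + (1 - 1*6)/7 = 4 + (1 - 6)/7 = 4 + (1/7)*(-5) = 4 - 5/7 = 23/7)
I(c) = (-1 + c)/(2*c) (I(c) = (-1 + c)/((2*c)) = (-1 + c)*(1/(2*c)) = (-1 + c)/(2*c))
(-2*(-2))*I(B(-2, 2)) = (-2*(-2))*((-1 + 23/7)/(2*(23/7))) = 4*((1/2)*(7/23)*(16/7)) = 4*(8/23) = 32/23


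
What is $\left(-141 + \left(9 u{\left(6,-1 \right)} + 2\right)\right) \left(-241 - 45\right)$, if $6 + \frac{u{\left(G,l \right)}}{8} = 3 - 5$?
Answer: $204490$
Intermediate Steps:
$u{\left(G,l \right)} = -64$ ($u{\left(G,l \right)} = -48 + 8 \left(3 - 5\right) = -48 + 8 \left(-2\right) = -48 - 16 = -64$)
$\left(-141 + \left(9 u{\left(6,-1 \right)} + 2\right)\right) \left(-241 - 45\right) = \left(-141 + \left(9 \left(-64\right) + 2\right)\right) \left(-241 - 45\right) = \left(-141 + \left(-576 + 2\right)\right) \left(-286\right) = \left(-141 - 574\right) \left(-286\right) = \left(-715\right) \left(-286\right) = 204490$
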